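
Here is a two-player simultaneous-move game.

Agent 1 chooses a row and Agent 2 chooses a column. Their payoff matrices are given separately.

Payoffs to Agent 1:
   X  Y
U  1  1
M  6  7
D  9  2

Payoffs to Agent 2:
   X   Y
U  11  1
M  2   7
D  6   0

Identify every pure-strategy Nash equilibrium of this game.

The pure Nash equilibria are (M, Y), (D, X).

Agent 1 against X: payoffs 1, 6, 9 → best response D.
Agent 1 against Y: payoffs 1, 7, 2 → best response M.
Agent 2 against U: payoffs 11, 1 → best response X.
Agent 2 against M: payoffs 2, 7 → best response Y.
Agent 2 against D: payoffs 6, 0 → best response X.
Mutual best responses: (M, Y); (D, X).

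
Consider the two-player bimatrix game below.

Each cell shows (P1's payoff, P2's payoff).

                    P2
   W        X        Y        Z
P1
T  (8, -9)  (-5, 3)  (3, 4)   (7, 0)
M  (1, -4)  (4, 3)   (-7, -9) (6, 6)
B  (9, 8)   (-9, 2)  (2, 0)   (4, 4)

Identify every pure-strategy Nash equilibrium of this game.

(T, Y); (B, W)

For each strategy profile, look for a profitable unilateral deviation.
(T, W): P1 can switch to B (8 → 9). Not NE.
(T, X): P1 can switch to M (-5 → 4). Not NE.
(T, Y): P1 gets 3, best alternative 2; P2 gets 4, best alternative 3. No profitable deviation — NE.
(T, Z): P2 can switch to X (0 → 3). Not NE.
(M, W): P1 can switch to T (1 → 8). Not NE.
(M, X): P2 can switch to Z (3 → 6). Not NE.
(M, Y): P1 can switch to T (-7 → 3). Not NE.
(M, Z): P1 can switch to T (6 → 7). Not NE.
(B, W): P1 gets 9, best alternative 8; P2 gets 8, best alternative 4. No profitable deviation — NE.
(B, X): P1 can switch to T (-9 → -5). Not NE.
(The remaining 2 profiles each have a profitable deviation by the same check.)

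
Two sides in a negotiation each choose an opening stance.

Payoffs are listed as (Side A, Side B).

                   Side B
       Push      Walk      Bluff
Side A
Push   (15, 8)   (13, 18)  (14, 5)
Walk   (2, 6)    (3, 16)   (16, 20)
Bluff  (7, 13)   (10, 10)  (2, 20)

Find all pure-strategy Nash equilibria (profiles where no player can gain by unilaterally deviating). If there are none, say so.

(Push, Walk) and (Walk, Bluff)

Side A against Push: payoffs 15, 2, 7 → best response Push.
Side A against Walk: payoffs 13, 3, 10 → best response Push.
Side A against Bluff: payoffs 14, 16, 2 → best response Walk.
Side B against Push: payoffs 8, 18, 5 → best response Walk.
Side B against Walk: payoffs 6, 16, 20 → best response Bluff.
Side B against Bluff: payoffs 13, 10, 20 → best response Bluff.
Mutual best responses: (Push, Walk); (Walk, Bluff).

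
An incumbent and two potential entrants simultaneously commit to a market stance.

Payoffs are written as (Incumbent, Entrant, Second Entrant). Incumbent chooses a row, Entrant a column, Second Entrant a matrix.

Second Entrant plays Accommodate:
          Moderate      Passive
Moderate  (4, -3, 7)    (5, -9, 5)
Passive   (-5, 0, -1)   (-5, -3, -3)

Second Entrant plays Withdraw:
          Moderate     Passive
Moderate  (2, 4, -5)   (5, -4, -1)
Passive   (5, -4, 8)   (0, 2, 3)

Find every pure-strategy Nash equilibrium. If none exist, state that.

The unique pure-strategy Nash equilibrium is (Moderate, Moderate, Accommodate).

Mark each player's best response to every combination of opponents' strategies; a profile where every player is best-responding is a pure Nash equilibrium.
Incumbent against (Moderate, Accommodate): payoffs 4, -5 → best response Moderate.
Incumbent against (Moderate, Withdraw): payoffs 2, 5 → best response Passive.
Incumbent against (Passive, Accommodate): payoffs 5, -5 → best response Moderate.
Incumbent against (Passive, Withdraw): payoffs 5, 0 → best response Moderate.
Entrant against (Moderate, Accommodate): payoffs -3, -9 → best response Moderate.
Entrant against (Moderate, Withdraw): payoffs 4, -4 → best response Moderate.
Entrant against (Passive, Accommodate): payoffs 0, -3 → best response Moderate.
Entrant against (Passive, Withdraw): payoffs -4, 2 → best response Passive.
Second Entrant against (Moderate, Moderate): payoffs 7, -5 → best response Accommodate.
Second Entrant against (Moderate, Passive): payoffs 5, -1 → best response Accommodate.
Second Entrant against (Passive, Moderate): payoffs -1, 8 → best response Withdraw.
Second Entrant against (Passive, Passive): payoffs -3, 3 → best response Withdraw.
Mutual best responses: (Moderate, Moderate, Accommodate).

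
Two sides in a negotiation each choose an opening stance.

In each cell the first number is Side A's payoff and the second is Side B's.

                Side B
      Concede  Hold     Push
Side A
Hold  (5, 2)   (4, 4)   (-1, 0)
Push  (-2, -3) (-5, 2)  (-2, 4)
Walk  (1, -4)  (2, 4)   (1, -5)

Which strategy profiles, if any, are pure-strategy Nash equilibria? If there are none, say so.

Pure NE: (Hold, Hold)

Side A against Concede: payoffs 5, -2, 1 → best response Hold.
Side A against Hold: payoffs 4, -5, 2 → best response Hold.
Side A against Push: payoffs -1, -2, 1 → best response Walk.
Side B against Hold: payoffs 2, 4, 0 → best response Hold.
Side B against Push: payoffs -3, 2, 4 → best response Push.
Side B against Walk: payoffs -4, 4, -5 → best response Hold.
Mutual best responses: (Hold, Hold).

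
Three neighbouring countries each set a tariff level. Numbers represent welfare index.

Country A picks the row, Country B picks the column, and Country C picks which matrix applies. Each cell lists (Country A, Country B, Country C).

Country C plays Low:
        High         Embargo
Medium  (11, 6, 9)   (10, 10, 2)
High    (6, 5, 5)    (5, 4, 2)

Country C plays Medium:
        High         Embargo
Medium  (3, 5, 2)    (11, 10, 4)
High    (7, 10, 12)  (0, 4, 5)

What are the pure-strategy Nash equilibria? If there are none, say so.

Pure-strategy Nash equilibria: (Medium, Embargo, Medium); (High, High, Medium)

Country A against (High, Low): payoffs 11, 6 → best response Medium.
Country A against (High, Medium): payoffs 3, 7 → best response High.
Country A against (Embargo, Low): payoffs 10, 5 → best response Medium.
Country A against (Embargo, Medium): payoffs 11, 0 → best response Medium.
Country B against (Medium, Low): payoffs 6, 10 → best response Embargo.
Country B against (Medium, Medium): payoffs 5, 10 → best response Embargo.
Country B against (High, Low): payoffs 5, 4 → best response High.
Country B against (High, Medium): payoffs 10, 4 → best response High.
Country C against (Medium, High): payoffs 9, 2 → best response Low.
Country C against (Medium, Embargo): payoffs 2, 4 → best response Medium.
Country C against (High, High): payoffs 5, 12 → best response Medium.
Country C against (High, Embargo): payoffs 2, 5 → best response Medium.
Mutual best responses: (Medium, Embargo, Medium); (High, High, Medium).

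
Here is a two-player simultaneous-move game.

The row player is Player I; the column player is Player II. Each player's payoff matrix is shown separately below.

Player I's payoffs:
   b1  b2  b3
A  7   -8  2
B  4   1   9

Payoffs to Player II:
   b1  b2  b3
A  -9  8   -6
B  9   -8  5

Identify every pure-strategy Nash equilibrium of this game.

This game has no pure Nash equilibrium.

Player I against b1: payoffs 7, 4 → best response A.
Player I against b2: payoffs -8, 1 → best response B.
Player I against b3: payoffs 2, 9 → best response B.
Player II against A: payoffs -9, 8, -6 → best response b2.
Player II against B: payoffs 9, -8, 5 → best response b1.
No profile is a mutual best response for all players.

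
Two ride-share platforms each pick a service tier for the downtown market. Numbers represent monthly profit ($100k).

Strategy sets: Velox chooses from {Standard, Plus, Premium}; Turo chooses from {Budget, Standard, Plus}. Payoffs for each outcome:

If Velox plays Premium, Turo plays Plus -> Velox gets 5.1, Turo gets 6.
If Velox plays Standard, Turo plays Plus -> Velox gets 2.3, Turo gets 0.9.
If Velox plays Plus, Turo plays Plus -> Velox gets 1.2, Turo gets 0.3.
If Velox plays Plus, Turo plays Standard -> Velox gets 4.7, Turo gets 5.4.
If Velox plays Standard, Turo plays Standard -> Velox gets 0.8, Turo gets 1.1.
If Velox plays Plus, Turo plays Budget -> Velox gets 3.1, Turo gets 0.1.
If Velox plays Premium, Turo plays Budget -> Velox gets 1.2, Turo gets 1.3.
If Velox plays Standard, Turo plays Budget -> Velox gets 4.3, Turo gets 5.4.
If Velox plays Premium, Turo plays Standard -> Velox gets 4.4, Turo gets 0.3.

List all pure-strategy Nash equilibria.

(Standard, Budget): Velox gets 4.3, best alternative 3.1; Turo gets 5.4, best alternative 1.1. No profitable deviation — NE.
(Standard, Standard): Velox can switch to Plus (0.8 → 4.7). Not NE.
(Standard, Plus): Velox can switch to Premium (2.3 → 5.1). Not NE.
(Plus, Budget): Velox can switch to Standard (3.1 → 4.3). Not NE.
(Plus, Standard): Velox gets 4.7, best alternative 4.4; Turo gets 5.4, best alternative 0.3. No profitable deviation — NE.
(Plus, Plus): Velox can switch to Standard (1.2 → 2.3). Not NE.
(Premium, Budget): Velox can switch to Standard (1.2 → 4.3). Not NE.
(Premium, Standard): Velox can switch to Plus (4.4 → 4.7). Not NE.
(Premium, Plus): Velox gets 5.1, best alternative 2.3; Turo gets 6, best alternative 1.3. No profitable deviation — NE.

Pure-strategy Nash equilibria: (Standard, Budget) and (Plus, Standard) and (Premium, Plus)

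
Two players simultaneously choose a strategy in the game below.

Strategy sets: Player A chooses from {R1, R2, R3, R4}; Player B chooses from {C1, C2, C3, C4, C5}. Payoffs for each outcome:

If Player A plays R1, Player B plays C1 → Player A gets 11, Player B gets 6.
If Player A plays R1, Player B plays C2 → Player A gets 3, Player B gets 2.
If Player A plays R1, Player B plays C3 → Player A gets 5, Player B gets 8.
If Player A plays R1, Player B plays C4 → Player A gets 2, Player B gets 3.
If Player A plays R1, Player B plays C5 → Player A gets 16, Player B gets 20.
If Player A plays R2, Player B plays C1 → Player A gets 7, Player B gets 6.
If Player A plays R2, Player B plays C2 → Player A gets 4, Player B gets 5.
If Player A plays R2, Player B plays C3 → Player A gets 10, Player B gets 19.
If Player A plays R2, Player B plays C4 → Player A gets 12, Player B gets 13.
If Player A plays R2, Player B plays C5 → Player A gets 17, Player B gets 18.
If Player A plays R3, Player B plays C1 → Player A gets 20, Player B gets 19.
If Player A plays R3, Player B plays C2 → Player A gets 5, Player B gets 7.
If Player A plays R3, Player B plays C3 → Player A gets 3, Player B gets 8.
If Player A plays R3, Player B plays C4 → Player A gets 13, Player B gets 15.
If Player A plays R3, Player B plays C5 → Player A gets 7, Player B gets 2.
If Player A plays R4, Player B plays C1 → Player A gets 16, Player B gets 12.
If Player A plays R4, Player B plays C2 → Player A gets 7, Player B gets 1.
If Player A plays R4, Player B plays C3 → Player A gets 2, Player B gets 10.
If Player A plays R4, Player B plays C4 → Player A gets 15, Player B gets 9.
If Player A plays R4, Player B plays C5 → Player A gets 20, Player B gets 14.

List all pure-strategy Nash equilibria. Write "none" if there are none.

(R2, C3), (R3, C1), (R4, C5)

Player A against C1: payoffs 11, 7, 20, 16 → best response R3.
Player A against C2: payoffs 3, 4, 5, 7 → best response R4.
Player A against C3: payoffs 5, 10, 3, 2 → best response R2.
Player A against C4: payoffs 2, 12, 13, 15 → best response R4.
Player A against C5: payoffs 16, 17, 7, 20 → best response R4.
Player B against R1: payoffs 6, 2, 8, 3, 20 → best response C5.
Player B against R2: payoffs 6, 5, 19, 13, 18 → best response C3.
Player B against R3: payoffs 19, 7, 8, 15, 2 → best response C1.
Player B against R4: payoffs 12, 1, 10, 9, 14 → best response C5.
Mutual best responses: (R2, C3); (R3, C1); (R4, C5).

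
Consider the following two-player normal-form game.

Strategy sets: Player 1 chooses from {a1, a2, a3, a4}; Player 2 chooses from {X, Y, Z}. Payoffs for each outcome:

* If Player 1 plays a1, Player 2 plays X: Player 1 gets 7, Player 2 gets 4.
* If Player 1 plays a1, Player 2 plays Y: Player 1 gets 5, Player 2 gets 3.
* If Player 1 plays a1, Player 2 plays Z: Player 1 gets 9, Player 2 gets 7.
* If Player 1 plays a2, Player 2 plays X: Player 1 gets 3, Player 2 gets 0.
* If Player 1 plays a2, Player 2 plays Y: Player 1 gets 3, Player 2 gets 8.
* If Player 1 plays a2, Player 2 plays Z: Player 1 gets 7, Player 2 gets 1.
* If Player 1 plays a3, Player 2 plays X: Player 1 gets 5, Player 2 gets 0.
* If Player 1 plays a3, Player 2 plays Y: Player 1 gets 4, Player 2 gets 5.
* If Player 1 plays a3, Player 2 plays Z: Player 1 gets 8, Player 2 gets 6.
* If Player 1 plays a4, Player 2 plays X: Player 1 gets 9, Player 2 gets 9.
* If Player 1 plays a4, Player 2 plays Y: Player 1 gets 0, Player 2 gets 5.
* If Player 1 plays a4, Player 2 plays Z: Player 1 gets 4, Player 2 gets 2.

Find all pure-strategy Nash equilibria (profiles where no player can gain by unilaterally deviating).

Player 1 against X: payoffs 7, 3, 5, 9 → best response a4.
Player 1 against Y: payoffs 5, 3, 4, 0 → best response a1.
Player 1 against Z: payoffs 9, 7, 8, 4 → best response a1.
Player 2 against a1: payoffs 4, 3, 7 → best response Z.
Player 2 against a2: payoffs 0, 8, 1 → best response Y.
Player 2 against a3: payoffs 0, 5, 6 → best response Z.
Player 2 against a4: payoffs 9, 5, 2 → best response X.
Mutual best responses: (a1, Z); (a4, X).

The pure Nash equilibria are (a1, Z), (a4, X).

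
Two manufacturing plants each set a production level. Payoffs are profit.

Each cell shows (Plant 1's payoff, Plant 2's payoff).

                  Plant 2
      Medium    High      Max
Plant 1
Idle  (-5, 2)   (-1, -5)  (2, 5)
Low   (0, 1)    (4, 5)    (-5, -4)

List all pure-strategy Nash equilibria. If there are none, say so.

Mark each player's best response to every combination of opponents' strategies; a profile where every player is best-responding is a pure Nash equilibrium.
Plant 1 against Medium: payoffs -5, 0 → best response Low.
Plant 1 against High: payoffs -1, 4 → best response Low.
Plant 1 against Max: payoffs 2, -5 → best response Idle.
Plant 2 against Idle: payoffs 2, -5, 5 → best response Max.
Plant 2 against Low: payoffs 1, 5, -4 → best response High.
Mutual best responses: (Idle, Max); (Low, High).

Pure-strategy Nash equilibria: (Idle, Max) and (Low, High)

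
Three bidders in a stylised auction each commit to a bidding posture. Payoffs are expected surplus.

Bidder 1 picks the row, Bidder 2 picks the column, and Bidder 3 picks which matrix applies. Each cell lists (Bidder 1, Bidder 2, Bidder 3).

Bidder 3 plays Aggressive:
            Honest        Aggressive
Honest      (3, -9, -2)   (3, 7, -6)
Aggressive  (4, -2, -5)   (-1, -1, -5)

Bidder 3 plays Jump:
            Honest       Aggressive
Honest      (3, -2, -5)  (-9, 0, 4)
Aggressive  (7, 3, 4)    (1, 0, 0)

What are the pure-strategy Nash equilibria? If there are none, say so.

Mark each player's best response to every combination of opponents' strategies; a profile where every player is best-responding is a pure Nash equilibrium.
Bidder 1 against (Honest, Aggressive): payoffs 3, 4 → best response Aggressive.
Bidder 1 against (Honest, Jump): payoffs 3, 7 → best response Aggressive.
Bidder 1 against (Aggressive, Aggressive): payoffs 3, -1 → best response Honest.
Bidder 1 against (Aggressive, Jump): payoffs -9, 1 → best response Aggressive.
Bidder 2 against (Honest, Aggressive): payoffs -9, 7 → best response Aggressive.
Bidder 2 against (Honest, Jump): payoffs -2, 0 → best response Aggressive.
Bidder 2 against (Aggressive, Aggressive): payoffs -2, -1 → best response Aggressive.
Bidder 2 against (Aggressive, Jump): payoffs 3, 0 → best response Honest.
Bidder 3 against (Honest, Honest): payoffs -2, -5 → best response Aggressive.
Bidder 3 against (Honest, Aggressive): payoffs -6, 4 → best response Jump.
Bidder 3 against (Aggressive, Honest): payoffs -5, 4 → best response Jump.
Bidder 3 against (Aggressive, Aggressive): payoffs -5, 0 → best response Jump.
Mutual best responses: (Aggressive, Honest, Jump).

Pure NE: (Aggressive, Honest, Jump)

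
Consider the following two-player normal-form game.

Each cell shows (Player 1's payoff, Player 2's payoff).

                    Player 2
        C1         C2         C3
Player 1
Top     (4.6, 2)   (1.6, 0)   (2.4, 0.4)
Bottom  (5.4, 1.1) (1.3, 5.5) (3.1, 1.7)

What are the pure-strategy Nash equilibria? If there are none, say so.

For each player, find the best response to each opponent profile; mutual best responses are the pure NE.
Player 1 against C1: payoffs 4.6, 5.4 → best response Bottom.
Player 1 against C2: payoffs 1.6, 1.3 → best response Top.
Player 1 against C3: payoffs 2.4, 3.1 → best response Bottom.
Player 2 against Top: payoffs 2, 0, 0.4 → best response C1.
Player 2 against Bottom: payoffs 1.1, 5.5, 1.7 → best response C2.
No profile is a mutual best response for all players.

No pure-strategy Nash equilibrium.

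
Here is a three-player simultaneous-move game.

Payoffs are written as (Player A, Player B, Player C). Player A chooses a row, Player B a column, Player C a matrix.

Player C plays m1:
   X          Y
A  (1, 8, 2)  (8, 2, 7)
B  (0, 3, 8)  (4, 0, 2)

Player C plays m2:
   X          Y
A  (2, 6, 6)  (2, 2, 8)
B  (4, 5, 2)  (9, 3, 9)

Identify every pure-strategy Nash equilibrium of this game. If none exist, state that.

This game has no pure Nash equilibrium.

For each player, find the best response to each opponent profile; mutual best responses are the pure NE.
Player A against (X, m1): payoffs 1, 0 → best response A.
Player A against (X, m2): payoffs 2, 4 → best response B.
Player A against (Y, m1): payoffs 8, 4 → best response A.
Player A against (Y, m2): payoffs 2, 9 → best response B.
Player B against (A, m1): payoffs 8, 2 → best response X.
Player B against (A, m2): payoffs 6, 2 → best response X.
Player B against (B, m1): payoffs 3, 0 → best response X.
Player B against (B, m2): payoffs 5, 3 → best response X.
Player C against (A, X): payoffs 2, 6 → best response m2.
Player C against (A, Y): payoffs 7, 8 → best response m2.
Player C against (B, X): payoffs 8, 2 → best response m1.
Player C against (B, Y): payoffs 2, 9 → best response m2.
No profile is a mutual best response for all players.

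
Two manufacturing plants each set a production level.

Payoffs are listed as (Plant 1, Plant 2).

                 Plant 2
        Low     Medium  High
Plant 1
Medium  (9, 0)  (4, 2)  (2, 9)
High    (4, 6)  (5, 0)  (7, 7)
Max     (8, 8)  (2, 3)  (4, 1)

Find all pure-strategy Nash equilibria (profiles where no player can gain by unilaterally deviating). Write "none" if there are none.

Plant 1 against Low: payoffs 9, 4, 8 → best response Medium.
Plant 1 against Medium: payoffs 4, 5, 2 → best response High.
Plant 1 against High: payoffs 2, 7, 4 → best response High.
Plant 2 against Medium: payoffs 0, 2, 9 → best response High.
Plant 2 against High: payoffs 6, 0, 7 → best response High.
Plant 2 against Max: payoffs 8, 3, 1 → best response Low.
Mutual best responses: (High, High).

(High, High)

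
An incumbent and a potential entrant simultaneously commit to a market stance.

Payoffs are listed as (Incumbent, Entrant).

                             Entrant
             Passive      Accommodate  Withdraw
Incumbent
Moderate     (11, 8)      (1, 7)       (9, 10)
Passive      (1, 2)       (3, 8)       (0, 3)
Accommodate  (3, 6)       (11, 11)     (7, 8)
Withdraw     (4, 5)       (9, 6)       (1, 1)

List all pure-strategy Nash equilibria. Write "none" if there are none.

(Moderate, Withdraw); (Accommodate, Accommodate)

Mark each player's best response to every combination of opponents' strategies; a profile where every player is best-responding is a pure Nash equilibrium.
Incumbent against Passive: payoffs 11, 1, 3, 4 → best response Moderate.
Incumbent against Accommodate: payoffs 1, 3, 11, 9 → best response Accommodate.
Incumbent against Withdraw: payoffs 9, 0, 7, 1 → best response Moderate.
Entrant against Moderate: payoffs 8, 7, 10 → best response Withdraw.
Entrant against Passive: payoffs 2, 8, 3 → best response Accommodate.
Entrant against Accommodate: payoffs 6, 11, 8 → best response Accommodate.
Entrant against Withdraw: payoffs 5, 6, 1 → best response Accommodate.
Mutual best responses: (Moderate, Withdraw); (Accommodate, Accommodate).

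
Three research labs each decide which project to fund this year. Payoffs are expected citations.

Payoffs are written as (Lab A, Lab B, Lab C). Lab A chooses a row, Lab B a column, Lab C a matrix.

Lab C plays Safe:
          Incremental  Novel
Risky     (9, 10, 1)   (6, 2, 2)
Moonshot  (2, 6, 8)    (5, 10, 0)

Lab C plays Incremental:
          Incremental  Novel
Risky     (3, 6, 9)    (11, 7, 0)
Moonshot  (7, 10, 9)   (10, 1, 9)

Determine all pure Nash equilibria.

(Risky, Incremental, Safe): Lab C can switch to Incremental (1 → 9). Not NE.
(Risky, Incremental, Incremental): Lab A can switch to Moonshot (3 → 7). Not NE.
(Risky, Novel, Safe): Lab B can switch to Incremental (2 → 10). Not NE.
(Risky, Novel, Incremental): Lab C can switch to Safe (0 → 2). Not NE.
(Moonshot, Incremental, Safe): Lab A can switch to Risky (2 → 9). Not NE.
(Moonshot, Incremental, Incremental): Lab A gets 7, best alternative 3; Lab B gets 10, best alternative 1; Lab C gets 9, best alternative 8. No profitable deviation — NE.
(Moonshot, Novel, Safe): Lab A can switch to Risky (5 → 6). Not NE.
(The remaining 1 profile has a profitable deviation by the same check.)

Pure NE: (Moonshot, Incremental, Incremental)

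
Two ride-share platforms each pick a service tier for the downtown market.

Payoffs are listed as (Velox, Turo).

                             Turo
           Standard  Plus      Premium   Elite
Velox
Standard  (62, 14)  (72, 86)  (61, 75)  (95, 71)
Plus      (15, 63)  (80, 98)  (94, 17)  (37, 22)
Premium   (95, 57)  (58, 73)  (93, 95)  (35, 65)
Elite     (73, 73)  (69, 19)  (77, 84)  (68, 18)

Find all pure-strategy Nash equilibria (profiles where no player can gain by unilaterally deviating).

(Plus, Plus)

Check each profile: it is a Nash equilibrium iff no player can strictly gain by switching unilaterally.
(Standard, Standard): Velox can switch to Premium (62 → 95). Not NE.
(Standard, Plus): Velox can switch to Plus (72 → 80). Not NE.
(Standard, Premium): Velox can switch to Plus (61 → 94). Not NE.
(Standard, Elite): Turo can switch to Plus (71 → 86). Not NE.
(Plus, Standard): Velox can switch to Standard (15 → 62). Not NE.
(Plus, Plus): Velox gets 80, best alternative 72; Turo gets 98, best alternative 63. No profitable deviation — NE.
(Plus, Premium): Turo can switch to Standard (17 → 63). Not NE.
(The remaining 9 profiles each have a profitable deviation by the same check.)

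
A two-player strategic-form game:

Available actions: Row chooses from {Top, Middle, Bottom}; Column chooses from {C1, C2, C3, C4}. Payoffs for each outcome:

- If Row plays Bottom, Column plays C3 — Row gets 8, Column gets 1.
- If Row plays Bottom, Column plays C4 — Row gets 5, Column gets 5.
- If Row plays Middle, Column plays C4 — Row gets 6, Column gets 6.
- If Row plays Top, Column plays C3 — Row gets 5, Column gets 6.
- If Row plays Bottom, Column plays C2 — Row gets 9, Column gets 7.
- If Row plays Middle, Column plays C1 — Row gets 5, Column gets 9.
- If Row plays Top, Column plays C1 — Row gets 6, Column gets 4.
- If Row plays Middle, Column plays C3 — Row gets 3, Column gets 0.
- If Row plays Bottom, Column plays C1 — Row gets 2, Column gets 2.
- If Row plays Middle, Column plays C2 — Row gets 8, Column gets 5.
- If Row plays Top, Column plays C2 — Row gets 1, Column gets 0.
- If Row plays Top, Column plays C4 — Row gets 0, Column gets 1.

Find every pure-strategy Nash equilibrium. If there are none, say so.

(Bottom, C2)

For each player, find the best response to each opponent profile; mutual best responses are the pure NE.
Row against C1: payoffs 6, 5, 2 → best response Top.
Row against C2: payoffs 1, 8, 9 → best response Bottom.
Row against C3: payoffs 5, 3, 8 → best response Bottom.
Row against C4: payoffs 0, 6, 5 → best response Middle.
Column against Top: payoffs 4, 0, 6, 1 → best response C3.
Column against Middle: payoffs 9, 5, 0, 6 → best response C1.
Column against Bottom: payoffs 2, 7, 1, 5 → best response C2.
Mutual best responses: (Bottom, C2).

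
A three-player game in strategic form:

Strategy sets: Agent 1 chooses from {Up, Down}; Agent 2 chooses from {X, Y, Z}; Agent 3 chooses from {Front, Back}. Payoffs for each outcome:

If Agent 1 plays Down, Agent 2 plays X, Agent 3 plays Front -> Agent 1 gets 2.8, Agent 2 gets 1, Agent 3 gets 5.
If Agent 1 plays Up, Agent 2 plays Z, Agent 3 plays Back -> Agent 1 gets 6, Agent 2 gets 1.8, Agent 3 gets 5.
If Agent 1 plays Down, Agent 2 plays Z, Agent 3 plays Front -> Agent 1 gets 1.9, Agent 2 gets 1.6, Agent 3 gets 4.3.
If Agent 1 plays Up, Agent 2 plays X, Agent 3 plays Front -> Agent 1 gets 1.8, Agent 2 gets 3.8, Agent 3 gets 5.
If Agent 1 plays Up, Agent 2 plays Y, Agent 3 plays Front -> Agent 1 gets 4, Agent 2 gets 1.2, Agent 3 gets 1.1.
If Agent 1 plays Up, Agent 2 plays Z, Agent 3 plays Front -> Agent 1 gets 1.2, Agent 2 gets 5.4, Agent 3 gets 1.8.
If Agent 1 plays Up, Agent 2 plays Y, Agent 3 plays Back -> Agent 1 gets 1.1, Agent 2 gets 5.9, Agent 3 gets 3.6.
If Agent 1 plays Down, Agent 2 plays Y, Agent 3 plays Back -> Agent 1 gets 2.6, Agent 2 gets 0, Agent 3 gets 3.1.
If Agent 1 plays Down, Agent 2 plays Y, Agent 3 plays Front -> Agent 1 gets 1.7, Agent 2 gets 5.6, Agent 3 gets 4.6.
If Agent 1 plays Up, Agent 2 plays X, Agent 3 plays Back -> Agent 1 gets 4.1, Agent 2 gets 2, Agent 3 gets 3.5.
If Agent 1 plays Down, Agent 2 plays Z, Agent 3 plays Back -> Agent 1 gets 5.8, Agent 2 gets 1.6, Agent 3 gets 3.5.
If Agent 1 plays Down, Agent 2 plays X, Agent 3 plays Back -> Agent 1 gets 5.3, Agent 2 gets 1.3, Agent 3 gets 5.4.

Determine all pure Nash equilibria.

Agent 1 against (X, Front): payoffs 1.8, 2.8 → best response Down.
Agent 1 against (X, Back): payoffs 4.1, 5.3 → best response Down.
Agent 1 against (Y, Front): payoffs 4, 1.7 → best response Up.
Agent 1 against (Y, Back): payoffs 1.1, 2.6 → best response Down.
Agent 1 against (Z, Front): payoffs 1.2, 1.9 → best response Down.
Agent 1 against (Z, Back): payoffs 6, 5.8 → best response Up.
Agent 2 against (Up, Front): payoffs 3.8, 1.2, 5.4 → best response Z.
Agent 2 against (Up, Back): payoffs 2, 5.9, 1.8 → best response Y.
Agent 2 against (Down, Front): payoffs 1, 5.6, 1.6 → best response Y.
Agent 2 against (Down, Back): payoffs 1.3, 0, 1.6 → best response Z.
Agent 3 against (Up, X): payoffs 5, 3.5 → best response Front.
Agent 3 against (Up, Y): payoffs 1.1, 3.6 → best response Back.
Agent 3 against (Up, Z): payoffs 1.8, 5 → best response Back.
Agent 3 against (Down, X): payoffs 5, 5.4 → best response Back.
Agent 3 against (Down, Y): payoffs 4.6, 3.1 → best response Front.
Agent 3 against (Down, Z): payoffs 4.3, 3.5 → best response Front.
No profile is a mutual best response for all players.

No pure-strategy Nash equilibrium.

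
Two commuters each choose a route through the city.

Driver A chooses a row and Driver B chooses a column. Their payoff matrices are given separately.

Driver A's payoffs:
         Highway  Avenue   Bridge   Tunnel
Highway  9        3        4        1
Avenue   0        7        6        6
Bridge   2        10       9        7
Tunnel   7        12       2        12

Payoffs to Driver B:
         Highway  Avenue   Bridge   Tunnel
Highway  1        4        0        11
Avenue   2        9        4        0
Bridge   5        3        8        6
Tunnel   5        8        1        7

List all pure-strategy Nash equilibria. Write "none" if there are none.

Check each profile: it is a Nash equilibrium iff no player can strictly gain by switching unilaterally.
(Highway, Highway): Driver B can switch to Avenue (1 → 4). Not NE.
(Highway, Avenue): Driver A can switch to Avenue (3 → 7). Not NE.
(Highway, Bridge): Driver A can switch to Avenue (4 → 6). Not NE.
(Highway, Tunnel): Driver A can switch to Avenue (1 → 6). Not NE.
(Avenue, Highway): Driver A can switch to Highway (0 → 9). Not NE.
(Avenue, Avenue): Driver A can switch to Bridge (7 → 10). Not NE.
(Bridge, Bridge): Driver A gets 9, best alternative 6; Driver B gets 8, best alternative 6. No profitable deviation — NE.
(Tunnel, Avenue): Driver A gets 12, best alternative 10; Driver B gets 8, best alternative 7. No profitable deviation — NE.
(The remaining 8 profiles each have a profitable deviation by the same check.)

The pure Nash equilibria are (Bridge, Bridge) and (Tunnel, Avenue).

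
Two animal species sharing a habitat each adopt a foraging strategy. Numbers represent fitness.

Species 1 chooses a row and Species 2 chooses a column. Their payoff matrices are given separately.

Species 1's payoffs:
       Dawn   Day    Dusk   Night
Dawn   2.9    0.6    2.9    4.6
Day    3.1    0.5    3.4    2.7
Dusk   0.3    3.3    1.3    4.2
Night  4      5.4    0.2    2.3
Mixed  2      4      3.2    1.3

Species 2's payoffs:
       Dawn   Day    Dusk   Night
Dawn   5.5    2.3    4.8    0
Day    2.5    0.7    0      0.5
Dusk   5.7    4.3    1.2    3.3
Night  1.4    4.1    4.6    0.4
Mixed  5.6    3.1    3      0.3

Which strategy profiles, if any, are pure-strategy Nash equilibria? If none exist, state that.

No pure-strategy Nash equilibrium.

(Dawn, Dawn): Species 1 can switch to Day (2.9 → 3.1). Not NE.
(Dawn, Day): Species 1 can switch to Dusk (0.6 → 3.3). Not NE.
(Dawn, Dusk): Species 1 can switch to Day (2.9 → 3.4). Not NE.
(Dawn, Night): Species 2 can switch to Dawn (0 → 5.5). Not NE.
(Day, Dawn): Species 1 can switch to Night (3.1 → 4). Not NE.
(Day, Day): Species 1 can switch to Dawn (0.5 → 0.6). Not NE.
(Day, Dusk): Species 2 can switch to Dawn (0 → 2.5). Not NE.
(Day, Night): Species 1 can switch to Dawn (2.7 → 4.6). Not NE.
(Dusk, Dawn): Species 1 can switch to Dawn (0.3 → 2.9). Not NE.
(Dusk, Day): Species 1 can switch to Night (3.3 → 5.4). Not NE.
(Dusk, Dusk): Species 1 can switch to Dawn (1.3 → 2.9). Not NE.
(Dusk, Night): Species 1 can switch to Dawn (4.2 → 4.6). Not NE.
(The remaining 8 profiles each have a profitable deviation by the same check.)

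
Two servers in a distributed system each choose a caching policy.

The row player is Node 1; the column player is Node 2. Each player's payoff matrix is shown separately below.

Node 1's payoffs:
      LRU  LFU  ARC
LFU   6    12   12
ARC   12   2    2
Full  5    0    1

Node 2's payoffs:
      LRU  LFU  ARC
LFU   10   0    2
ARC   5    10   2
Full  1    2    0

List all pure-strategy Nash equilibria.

(LFU, LRU): Node 1 can switch to ARC (6 → 12). Not NE.
(LFU, LFU): Node 2 can switch to LRU (0 → 10). Not NE.
(LFU, ARC): Node 2 can switch to LRU (2 → 10). Not NE.
(ARC, LRU): Node 2 can switch to LFU (5 → 10). Not NE.
(ARC, LFU): Node 1 can switch to LFU (2 → 12). Not NE.
(ARC, ARC): Node 1 can switch to LFU (2 → 12). Not NE.
(The remaining 3 profiles each have a profitable deviation by the same check.)

There is no pure-strategy Nash equilibrium.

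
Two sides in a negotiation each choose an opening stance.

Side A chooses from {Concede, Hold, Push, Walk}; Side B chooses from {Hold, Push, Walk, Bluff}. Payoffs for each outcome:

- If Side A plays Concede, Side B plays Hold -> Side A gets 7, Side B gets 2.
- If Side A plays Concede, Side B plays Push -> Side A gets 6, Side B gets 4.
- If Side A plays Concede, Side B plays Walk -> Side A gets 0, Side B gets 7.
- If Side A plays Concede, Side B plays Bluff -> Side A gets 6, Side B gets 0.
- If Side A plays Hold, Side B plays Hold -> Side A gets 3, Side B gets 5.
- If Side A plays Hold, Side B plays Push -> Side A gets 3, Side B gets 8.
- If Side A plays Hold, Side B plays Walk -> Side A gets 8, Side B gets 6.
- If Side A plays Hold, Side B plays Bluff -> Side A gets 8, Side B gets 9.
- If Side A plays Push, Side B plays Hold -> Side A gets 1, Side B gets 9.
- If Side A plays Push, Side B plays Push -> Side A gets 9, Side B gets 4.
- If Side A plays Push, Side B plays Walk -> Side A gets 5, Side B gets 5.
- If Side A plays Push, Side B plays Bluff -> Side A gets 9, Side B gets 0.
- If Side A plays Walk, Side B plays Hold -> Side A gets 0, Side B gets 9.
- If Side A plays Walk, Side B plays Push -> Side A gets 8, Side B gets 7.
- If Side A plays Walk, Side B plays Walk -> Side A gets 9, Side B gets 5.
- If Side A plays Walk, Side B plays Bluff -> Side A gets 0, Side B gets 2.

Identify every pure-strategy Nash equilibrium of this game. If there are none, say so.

Side A against Hold: payoffs 7, 3, 1, 0 → best response Concede.
Side A against Push: payoffs 6, 3, 9, 8 → best response Push.
Side A against Walk: payoffs 0, 8, 5, 9 → best response Walk.
Side A against Bluff: payoffs 6, 8, 9, 0 → best response Push.
Side B against Concede: payoffs 2, 4, 7, 0 → best response Walk.
Side B against Hold: payoffs 5, 8, 6, 9 → best response Bluff.
Side B against Push: payoffs 9, 4, 5, 0 → best response Hold.
Side B against Walk: payoffs 9, 7, 5, 2 → best response Hold.
No profile is a mutual best response for all players.

No pure-strategy Nash equilibrium.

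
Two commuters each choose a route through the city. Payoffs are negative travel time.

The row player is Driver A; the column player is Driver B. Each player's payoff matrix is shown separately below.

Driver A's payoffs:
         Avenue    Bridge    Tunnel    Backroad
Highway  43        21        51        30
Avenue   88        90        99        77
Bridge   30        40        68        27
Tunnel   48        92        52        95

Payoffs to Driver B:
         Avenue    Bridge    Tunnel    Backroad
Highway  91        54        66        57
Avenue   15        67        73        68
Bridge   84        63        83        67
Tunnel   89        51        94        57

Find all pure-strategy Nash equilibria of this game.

Pure NE: (Avenue, Tunnel)

Driver A against Avenue: payoffs 43, 88, 30, 48 → best response Avenue.
Driver A against Bridge: payoffs 21, 90, 40, 92 → best response Tunnel.
Driver A against Tunnel: payoffs 51, 99, 68, 52 → best response Avenue.
Driver A against Backroad: payoffs 30, 77, 27, 95 → best response Tunnel.
Driver B against Highway: payoffs 91, 54, 66, 57 → best response Avenue.
Driver B against Avenue: payoffs 15, 67, 73, 68 → best response Tunnel.
Driver B against Bridge: payoffs 84, 63, 83, 67 → best response Avenue.
Driver B against Tunnel: payoffs 89, 51, 94, 57 → best response Tunnel.
Mutual best responses: (Avenue, Tunnel).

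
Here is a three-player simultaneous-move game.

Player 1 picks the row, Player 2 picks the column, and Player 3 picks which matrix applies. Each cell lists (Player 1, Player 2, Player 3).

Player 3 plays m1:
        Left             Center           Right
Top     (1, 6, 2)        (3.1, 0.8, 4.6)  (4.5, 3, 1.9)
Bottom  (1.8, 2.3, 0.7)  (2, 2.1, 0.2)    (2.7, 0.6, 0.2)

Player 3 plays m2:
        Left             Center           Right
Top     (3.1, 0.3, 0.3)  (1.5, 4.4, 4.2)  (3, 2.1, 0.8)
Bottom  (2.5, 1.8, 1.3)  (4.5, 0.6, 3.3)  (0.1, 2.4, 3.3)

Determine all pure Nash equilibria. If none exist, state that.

For each strategy profile, look for a profitable unilateral deviation.
(Top, Left, m1): Player 1 can switch to Bottom (1 → 1.8). Not NE.
(Top, Left, m2): Player 2 can switch to Center (0.3 → 4.4). Not NE.
(Top, Center, m1): Player 2 can switch to Left (0.8 → 6). Not NE.
(Top, Center, m2): Player 1 can switch to Bottom (1.5 → 4.5). Not NE.
(Top, Right, m1): Player 2 can switch to Left (3 → 6). Not NE.
(Top, Right, m2): Player 2 can switch to Center (2.1 → 4.4). Not NE.
(The remaining 6 profiles each have a profitable deviation by the same check.)

No pure-strategy Nash equilibrium.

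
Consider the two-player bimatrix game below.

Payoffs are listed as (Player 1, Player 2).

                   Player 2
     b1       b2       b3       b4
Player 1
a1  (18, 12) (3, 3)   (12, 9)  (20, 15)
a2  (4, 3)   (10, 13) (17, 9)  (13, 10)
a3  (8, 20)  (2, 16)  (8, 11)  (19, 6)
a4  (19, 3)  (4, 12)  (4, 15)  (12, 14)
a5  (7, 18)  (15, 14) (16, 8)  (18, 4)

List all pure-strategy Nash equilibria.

The unique pure-strategy Nash equilibrium is (a1, b4).

(a1, b1): Player 1 can switch to a4 (18 → 19). Not NE.
(a1, b2): Player 1 can switch to a2 (3 → 10). Not NE.
(a1, b3): Player 1 can switch to a2 (12 → 17). Not NE.
(a1, b4): Player 1 gets 20, best alternative 19; Player 2 gets 15, best alternative 12. No profitable deviation — NE.
(a2, b1): Player 1 can switch to a1 (4 → 18). Not NE.
(a2, b2): Player 1 can switch to a5 (10 → 15). Not NE.
(a2, b3): Player 2 can switch to b2 (9 → 13). Not NE.
(a2, b4): Player 1 can switch to a1 (13 → 20). Not NE.
(a3, b1): Player 1 can switch to a1 (8 → 18). Not NE.
(a3, b2): Player 1 can switch to a1 (2 → 3). Not NE.
(a3, b3): Player 1 can switch to a1 (8 → 12). Not NE.
(a3, b4): Player 1 can switch to a1 (19 → 20). Not NE.
(a4, b1): Player 2 can switch to b2 (3 → 12). Not NE.
(The remaining 7 profiles each have a profitable deviation by the same check.)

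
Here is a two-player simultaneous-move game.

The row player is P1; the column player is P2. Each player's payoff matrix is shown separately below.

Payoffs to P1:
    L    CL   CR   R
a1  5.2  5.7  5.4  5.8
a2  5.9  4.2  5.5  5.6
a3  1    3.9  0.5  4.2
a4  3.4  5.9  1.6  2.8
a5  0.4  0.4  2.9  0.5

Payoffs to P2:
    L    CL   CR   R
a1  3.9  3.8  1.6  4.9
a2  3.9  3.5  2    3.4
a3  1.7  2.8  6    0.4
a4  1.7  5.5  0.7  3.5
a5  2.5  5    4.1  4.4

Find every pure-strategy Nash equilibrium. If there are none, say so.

The pure Nash equilibria are (a1, R), (a2, L), (a4, CL).

(a1, L): P1 can switch to a2 (5.2 → 5.9). Not NE.
(a1, CL): P1 can switch to a4 (5.7 → 5.9). Not NE.
(a1, CR): P1 can switch to a2 (5.4 → 5.5). Not NE.
(a1, R): P1 gets 5.8, best alternative 5.6; P2 gets 4.9, best alternative 3.9. No profitable deviation — NE.
(a2, L): P1 gets 5.9, best alternative 5.2; P2 gets 3.9, best alternative 3.5. No profitable deviation — NE.
(a2, CL): P1 can switch to a1 (4.2 → 5.7). Not NE.
(a2, CR): P2 can switch to L (2 → 3.9). Not NE.
(a2, R): P1 can switch to a1 (5.6 → 5.8). Not NE.
(a3, L): P1 can switch to a1 (1 → 5.2). Not NE.
(a3, CL): P1 can switch to a1 (3.9 → 5.7). Not NE.
(a4, CL): P1 gets 5.9, best alternative 5.7; P2 gets 5.5, best alternative 3.5. No profitable deviation — NE.
(The remaining 9 profiles each have a profitable deviation by the same check.)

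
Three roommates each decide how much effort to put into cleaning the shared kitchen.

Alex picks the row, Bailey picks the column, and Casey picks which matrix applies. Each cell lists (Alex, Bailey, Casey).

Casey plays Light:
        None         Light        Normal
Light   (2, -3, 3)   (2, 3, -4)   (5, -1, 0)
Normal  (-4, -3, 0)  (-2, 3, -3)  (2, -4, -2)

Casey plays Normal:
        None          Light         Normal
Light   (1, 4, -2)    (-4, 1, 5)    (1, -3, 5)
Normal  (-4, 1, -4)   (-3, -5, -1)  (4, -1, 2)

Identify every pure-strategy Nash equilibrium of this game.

For each player, find the best response to each opponent profile; mutual best responses are the pure NE.
Alex against (None, Light): payoffs 2, -4 → best response Light.
Alex against (None, Normal): payoffs 1, -4 → best response Light.
Alex against (Light, Light): payoffs 2, -2 → best response Light.
Alex against (Light, Normal): payoffs -4, -3 → best response Normal.
Alex against (Normal, Light): payoffs 5, 2 → best response Light.
Alex against (Normal, Normal): payoffs 1, 4 → best response Normal.
Bailey against (Light, Light): payoffs -3, 3, -1 → best response Light.
Bailey against (Light, Normal): payoffs 4, 1, -3 → best response None.
Bailey against (Normal, Light): payoffs -3, 3, -4 → best response Light.
Bailey against (Normal, Normal): payoffs 1, -5, -1 → best response None.
Casey against (Light, None): payoffs 3, -2 → best response Light.
Casey against (Light, Light): payoffs -4, 5 → best response Normal.
Casey against (Light, Normal): payoffs 0, 5 → best response Normal.
Casey against (Normal, None): payoffs 0, -4 → best response Light.
Casey against (Normal, Light): payoffs -3, -1 → best response Normal.
Casey against (Normal, Normal): payoffs -2, 2 → best response Normal.
No profile is a mutual best response for all players.

none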